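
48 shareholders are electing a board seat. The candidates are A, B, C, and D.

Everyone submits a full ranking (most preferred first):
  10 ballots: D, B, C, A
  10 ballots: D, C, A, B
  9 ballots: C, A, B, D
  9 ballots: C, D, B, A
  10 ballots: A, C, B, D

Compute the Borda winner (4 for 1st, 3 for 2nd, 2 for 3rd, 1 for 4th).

A: 10×1 + 10×2 + 9×3 + 9×1 + 10×4 = 106
B: 10×3 + 10×1 + 9×2 + 9×2 + 10×2 = 96
C: 10×2 + 10×3 + 9×4 + 9×4 + 10×3 = 152
D: 10×4 + 10×4 + 9×1 + 9×3 + 10×1 = 126

C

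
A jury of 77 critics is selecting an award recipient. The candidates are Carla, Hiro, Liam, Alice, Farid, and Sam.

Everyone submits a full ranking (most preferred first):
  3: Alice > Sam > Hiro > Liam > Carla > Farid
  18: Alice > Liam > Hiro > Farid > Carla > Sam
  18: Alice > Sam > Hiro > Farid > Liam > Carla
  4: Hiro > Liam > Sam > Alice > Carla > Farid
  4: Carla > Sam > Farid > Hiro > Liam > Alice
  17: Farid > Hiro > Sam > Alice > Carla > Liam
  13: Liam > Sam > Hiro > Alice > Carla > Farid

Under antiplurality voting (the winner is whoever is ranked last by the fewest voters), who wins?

Hiro

Last-place votes: Carla 18, Hiro 0, Liam 17, Alice 4, Farid 20, Sam 18.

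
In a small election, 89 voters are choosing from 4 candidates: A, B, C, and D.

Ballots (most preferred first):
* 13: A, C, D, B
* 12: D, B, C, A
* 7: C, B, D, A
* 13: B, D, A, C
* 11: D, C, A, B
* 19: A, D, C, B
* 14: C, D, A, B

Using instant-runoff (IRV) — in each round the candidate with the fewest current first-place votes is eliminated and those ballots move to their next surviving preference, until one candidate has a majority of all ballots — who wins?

Round 1: A 32, B 13, C 21, D 23. B eliminated.
Round 2: A 32, C 21, D 36. C eliminated.
Round 3: A 32, D 57. D has a majority (≥45).

D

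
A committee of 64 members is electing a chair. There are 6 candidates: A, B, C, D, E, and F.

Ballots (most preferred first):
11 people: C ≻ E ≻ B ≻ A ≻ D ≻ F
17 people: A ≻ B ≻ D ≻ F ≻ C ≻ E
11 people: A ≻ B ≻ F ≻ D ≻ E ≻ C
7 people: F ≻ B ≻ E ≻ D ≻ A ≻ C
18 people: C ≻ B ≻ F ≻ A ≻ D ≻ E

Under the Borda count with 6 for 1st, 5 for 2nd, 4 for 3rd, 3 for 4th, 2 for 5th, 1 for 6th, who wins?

A: 11×3 + 17×6 + 11×6 + 7×2 + 18×3 = 269
B: 11×4 + 17×5 + 11×5 + 7×5 + 18×5 = 309
C: 11×6 + 17×2 + 11×1 + 7×1 + 18×6 = 226
D: 11×2 + 17×4 + 11×3 + 7×3 + 18×2 = 180
E: 11×5 + 17×1 + 11×2 + 7×4 + 18×1 = 140
F: 11×1 + 17×3 + 11×4 + 7×6 + 18×4 = 220

B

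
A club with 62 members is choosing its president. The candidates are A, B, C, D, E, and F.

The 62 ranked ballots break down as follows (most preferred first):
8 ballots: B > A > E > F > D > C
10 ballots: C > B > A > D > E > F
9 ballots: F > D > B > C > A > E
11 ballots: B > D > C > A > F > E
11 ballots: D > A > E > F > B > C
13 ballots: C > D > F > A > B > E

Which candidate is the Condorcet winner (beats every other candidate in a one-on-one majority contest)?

D vs A: 44–18
D vs B: 33–29
D vs C: 39–23
D vs E: 54–8
D vs F: 45–17
D beats every other candidate.

D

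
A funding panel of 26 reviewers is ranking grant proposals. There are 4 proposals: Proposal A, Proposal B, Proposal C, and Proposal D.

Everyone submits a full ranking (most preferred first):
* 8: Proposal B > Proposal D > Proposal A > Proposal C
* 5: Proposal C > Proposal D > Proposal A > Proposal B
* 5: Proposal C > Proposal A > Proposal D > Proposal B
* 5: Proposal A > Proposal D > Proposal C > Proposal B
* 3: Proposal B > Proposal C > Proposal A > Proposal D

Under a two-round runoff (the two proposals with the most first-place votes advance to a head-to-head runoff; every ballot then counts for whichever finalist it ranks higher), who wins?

Proposal C

Round 1 first-place votes: Proposal A 5, Proposal B 11, Proposal C 10, Proposal D 0. Proposal B and Proposal C advance.
Runoff: Proposal B is ranked above Proposal C on 11 ballots, Proposal C above Proposal B on 15.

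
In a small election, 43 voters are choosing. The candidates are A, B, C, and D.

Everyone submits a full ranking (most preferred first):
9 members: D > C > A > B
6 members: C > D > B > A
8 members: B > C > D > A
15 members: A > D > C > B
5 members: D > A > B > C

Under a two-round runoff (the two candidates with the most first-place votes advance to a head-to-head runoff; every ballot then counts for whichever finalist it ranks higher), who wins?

Round 1 first-place votes: A 15, B 8, C 6, D 14. A and D advance.
Runoff: A is ranked above D on 15 ballots, D above A on 28.

D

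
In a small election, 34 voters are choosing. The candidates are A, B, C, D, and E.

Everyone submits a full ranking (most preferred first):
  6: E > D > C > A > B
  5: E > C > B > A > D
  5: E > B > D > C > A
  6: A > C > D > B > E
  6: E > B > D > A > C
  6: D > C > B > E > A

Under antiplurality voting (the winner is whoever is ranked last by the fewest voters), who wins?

Last-place votes: A 11, B 6, C 6, D 5, E 6.

D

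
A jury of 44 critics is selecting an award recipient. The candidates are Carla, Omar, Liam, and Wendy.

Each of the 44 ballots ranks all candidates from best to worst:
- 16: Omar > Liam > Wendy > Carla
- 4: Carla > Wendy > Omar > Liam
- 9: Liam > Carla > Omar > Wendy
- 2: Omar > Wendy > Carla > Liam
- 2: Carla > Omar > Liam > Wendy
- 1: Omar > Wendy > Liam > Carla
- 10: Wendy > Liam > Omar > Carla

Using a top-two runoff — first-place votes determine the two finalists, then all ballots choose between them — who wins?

Round 1 first-place votes: Carla 6, Omar 19, Liam 9, Wendy 10. Omar and Wendy advance.
Runoff: Omar is ranked above Wendy on 30 ballots, Wendy above Omar on 14.

Omar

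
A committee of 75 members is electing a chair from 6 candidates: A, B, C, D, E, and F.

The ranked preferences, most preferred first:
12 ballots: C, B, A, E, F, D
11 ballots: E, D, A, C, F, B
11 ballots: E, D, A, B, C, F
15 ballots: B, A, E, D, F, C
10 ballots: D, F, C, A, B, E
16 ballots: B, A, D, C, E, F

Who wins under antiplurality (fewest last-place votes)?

Last-place votes: A 0, B 11, C 15, D 12, E 10, F 27.

A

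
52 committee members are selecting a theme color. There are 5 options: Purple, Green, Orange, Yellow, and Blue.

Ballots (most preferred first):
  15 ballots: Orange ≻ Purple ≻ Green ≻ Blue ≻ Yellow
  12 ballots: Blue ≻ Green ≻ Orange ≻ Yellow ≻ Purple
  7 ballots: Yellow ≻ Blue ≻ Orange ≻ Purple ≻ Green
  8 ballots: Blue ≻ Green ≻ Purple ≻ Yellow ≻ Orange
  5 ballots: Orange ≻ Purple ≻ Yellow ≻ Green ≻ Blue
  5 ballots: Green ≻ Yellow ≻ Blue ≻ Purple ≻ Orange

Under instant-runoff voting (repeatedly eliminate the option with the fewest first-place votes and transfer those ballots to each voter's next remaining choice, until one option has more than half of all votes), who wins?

Blue

Round 1: Purple 0, Green 5, Orange 20, Yellow 7, Blue 20. Purple eliminated.
Round 2: Green 5, Orange 20, Yellow 7, Blue 20. Green eliminated.
Round 3: Orange 20, Yellow 12, Blue 20. Yellow eliminated.
Round 4: Orange 20, Blue 32. Blue has a majority (≥27).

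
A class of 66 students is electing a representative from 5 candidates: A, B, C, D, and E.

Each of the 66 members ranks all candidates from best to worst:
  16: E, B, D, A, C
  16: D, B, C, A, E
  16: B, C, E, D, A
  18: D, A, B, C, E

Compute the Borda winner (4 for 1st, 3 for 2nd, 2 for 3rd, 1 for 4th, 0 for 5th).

B

A: 16×1 + 16×1 + 16×0 + 18×3 = 86
B: 16×3 + 16×3 + 16×4 + 18×2 = 196
C: 16×0 + 16×2 + 16×3 + 18×1 = 98
D: 16×2 + 16×4 + 16×1 + 18×4 = 184
E: 16×4 + 16×0 + 16×2 + 18×0 = 96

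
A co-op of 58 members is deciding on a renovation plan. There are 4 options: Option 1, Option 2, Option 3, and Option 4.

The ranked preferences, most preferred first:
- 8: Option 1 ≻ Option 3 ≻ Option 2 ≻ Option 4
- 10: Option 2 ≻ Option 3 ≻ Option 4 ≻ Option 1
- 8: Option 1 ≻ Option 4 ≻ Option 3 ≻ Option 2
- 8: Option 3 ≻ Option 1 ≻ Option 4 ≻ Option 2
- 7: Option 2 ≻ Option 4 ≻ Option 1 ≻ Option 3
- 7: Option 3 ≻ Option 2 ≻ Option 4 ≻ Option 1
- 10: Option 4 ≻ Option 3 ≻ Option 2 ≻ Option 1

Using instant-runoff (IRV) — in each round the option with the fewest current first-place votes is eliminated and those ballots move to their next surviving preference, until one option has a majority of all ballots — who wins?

Option 3

Round 1: Option 1 16, Option 2 17, Option 3 15, Option 4 10. Option 4 eliminated.
Round 2: Option 1 16, Option 2 17, Option 3 25. Option 1 eliminated.
Round 3: Option 2 17, Option 3 41. Option 3 has a majority (≥30).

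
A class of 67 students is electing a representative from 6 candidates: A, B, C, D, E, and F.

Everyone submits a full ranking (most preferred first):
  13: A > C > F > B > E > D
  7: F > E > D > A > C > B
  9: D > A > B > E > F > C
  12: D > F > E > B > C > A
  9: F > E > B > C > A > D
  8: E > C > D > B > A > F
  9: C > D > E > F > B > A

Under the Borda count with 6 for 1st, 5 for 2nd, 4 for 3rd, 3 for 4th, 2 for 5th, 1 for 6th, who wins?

A: 13×6 + 7×3 + 9×5 + 12×1 + 9×2 + 8×2 + 9×1 = 199
B: 13×3 + 7×1 + 9×4 + 12×3 + 9×4 + 8×3 + 9×2 = 196
C: 13×5 + 7×2 + 9×1 + 12×2 + 9×3 + 8×5 + 9×6 = 233
D: 13×1 + 7×4 + 9×6 + 12×6 + 9×1 + 8×4 + 9×5 = 253
E: 13×2 + 7×5 + 9×3 + 12×4 + 9×5 + 8×6 + 9×4 = 265
F: 13×4 + 7×6 + 9×2 + 12×5 + 9×6 + 8×1 + 9×3 = 261

E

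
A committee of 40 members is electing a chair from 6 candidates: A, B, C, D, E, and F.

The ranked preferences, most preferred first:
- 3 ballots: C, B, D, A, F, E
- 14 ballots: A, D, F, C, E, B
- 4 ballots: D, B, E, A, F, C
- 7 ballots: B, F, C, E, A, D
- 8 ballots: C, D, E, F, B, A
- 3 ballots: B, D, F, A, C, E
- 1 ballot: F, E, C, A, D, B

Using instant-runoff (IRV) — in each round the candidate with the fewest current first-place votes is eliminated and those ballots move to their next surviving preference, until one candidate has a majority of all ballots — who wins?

B

Round 1: A 14, B 10, C 11, D 4, E 0, F 1. E eliminated.
Round 2: A 14, B 10, C 11, D 4, F 1. F eliminated.
Round 3: A 14, B 10, C 12, D 4. D eliminated.
Round 4: A 14, B 14, C 12. C eliminated.
Round 5: A 15, B 25. B has a majority (≥21).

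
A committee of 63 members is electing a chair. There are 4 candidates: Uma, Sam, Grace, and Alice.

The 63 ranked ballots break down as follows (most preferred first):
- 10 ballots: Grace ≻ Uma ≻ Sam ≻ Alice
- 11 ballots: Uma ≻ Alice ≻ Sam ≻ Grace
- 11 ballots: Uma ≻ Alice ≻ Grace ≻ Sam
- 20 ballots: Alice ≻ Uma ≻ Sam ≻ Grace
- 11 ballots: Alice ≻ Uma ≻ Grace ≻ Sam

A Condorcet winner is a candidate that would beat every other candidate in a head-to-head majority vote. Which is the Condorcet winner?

Uma

Uma vs Sam: 63–0
Uma vs Grace: 53–10
Uma vs Alice: 32–31
Uma beats every other candidate.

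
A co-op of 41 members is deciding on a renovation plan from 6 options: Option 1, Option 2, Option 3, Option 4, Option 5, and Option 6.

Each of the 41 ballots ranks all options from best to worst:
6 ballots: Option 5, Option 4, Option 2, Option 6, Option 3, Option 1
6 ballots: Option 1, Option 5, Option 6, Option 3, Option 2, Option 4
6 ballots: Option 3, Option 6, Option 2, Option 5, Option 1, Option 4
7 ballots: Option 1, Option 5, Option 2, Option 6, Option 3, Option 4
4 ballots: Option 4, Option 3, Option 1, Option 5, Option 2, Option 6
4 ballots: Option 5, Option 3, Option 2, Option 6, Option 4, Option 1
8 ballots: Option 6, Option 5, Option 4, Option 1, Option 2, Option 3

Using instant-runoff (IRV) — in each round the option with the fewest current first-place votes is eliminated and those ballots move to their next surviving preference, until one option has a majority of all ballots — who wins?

Option 5

Round 1: Option 1 13, Option 2 0, Option 3 6, Option 4 4, Option 5 10, Option 6 8. Option 2 eliminated.
Round 2: Option 1 13, Option 3 6, Option 4 4, Option 5 10, Option 6 8. Option 4 eliminated.
Round 3: Option 1 13, Option 3 10, Option 5 10, Option 6 8. Option 6 eliminated.
Round 4: Option 1 13, Option 3 10, Option 5 18. Option 3 eliminated.
Round 5: Option 1 17, Option 5 24. Option 5 has a majority (≥21).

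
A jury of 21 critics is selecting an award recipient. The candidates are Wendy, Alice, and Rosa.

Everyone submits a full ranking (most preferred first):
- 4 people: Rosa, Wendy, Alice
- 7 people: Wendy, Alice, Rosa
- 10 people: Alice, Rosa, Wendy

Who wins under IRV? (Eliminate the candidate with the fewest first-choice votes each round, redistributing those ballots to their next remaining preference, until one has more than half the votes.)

Round 1: Wendy 7, Alice 10, Rosa 4. Rosa eliminated.
Round 2: Wendy 11, Alice 10. Wendy has a majority (≥11).

Wendy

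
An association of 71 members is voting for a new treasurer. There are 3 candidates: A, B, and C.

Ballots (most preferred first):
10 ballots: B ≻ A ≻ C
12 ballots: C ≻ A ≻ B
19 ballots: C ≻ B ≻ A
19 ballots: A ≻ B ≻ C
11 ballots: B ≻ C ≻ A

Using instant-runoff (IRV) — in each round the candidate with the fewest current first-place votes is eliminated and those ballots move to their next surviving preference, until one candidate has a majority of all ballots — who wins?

Round 1: A 19, B 21, C 31. A eliminated.
Round 2: B 40, C 31. B has a majority (≥36).

B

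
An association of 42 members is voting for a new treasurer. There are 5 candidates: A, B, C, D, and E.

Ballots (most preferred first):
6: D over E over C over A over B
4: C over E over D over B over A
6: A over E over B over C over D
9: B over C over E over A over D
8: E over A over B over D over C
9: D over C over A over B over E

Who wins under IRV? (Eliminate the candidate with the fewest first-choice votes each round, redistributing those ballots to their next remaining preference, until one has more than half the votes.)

E

Round 1: A 6, B 9, C 4, D 15, E 8. C eliminated.
Round 2: A 6, B 9, D 15, E 12. A eliminated.
Round 3: B 9, D 15, E 18. B eliminated.
Round 4: D 15, E 27. E has a majority (≥22).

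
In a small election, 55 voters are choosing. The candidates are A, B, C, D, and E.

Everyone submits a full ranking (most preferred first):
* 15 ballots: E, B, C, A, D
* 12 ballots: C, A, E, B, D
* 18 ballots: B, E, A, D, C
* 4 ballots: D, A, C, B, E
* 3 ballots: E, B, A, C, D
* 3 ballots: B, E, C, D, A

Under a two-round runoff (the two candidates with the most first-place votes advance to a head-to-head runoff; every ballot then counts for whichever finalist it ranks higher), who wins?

E

Round 1 first-place votes: A 0, B 21, C 12, D 4, E 18. B and E advance.
Runoff: B is ranked above E on 25 ballots, E above B on 30.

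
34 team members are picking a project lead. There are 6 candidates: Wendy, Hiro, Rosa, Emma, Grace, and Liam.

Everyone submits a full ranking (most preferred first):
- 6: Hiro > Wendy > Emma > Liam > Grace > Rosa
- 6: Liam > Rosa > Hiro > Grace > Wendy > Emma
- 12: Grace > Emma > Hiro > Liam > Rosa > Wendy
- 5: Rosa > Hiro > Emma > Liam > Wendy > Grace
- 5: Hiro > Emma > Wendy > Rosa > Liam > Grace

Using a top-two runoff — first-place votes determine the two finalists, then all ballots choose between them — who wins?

Hiro

Round 1 first-place votes: Wendy 0, Hiro 11, Rosa 5, Emma 0, Grace 12, Liam 6. Grace and Hiro advance.
Runoff: Grace is ranked above Hiro on 12 ballots, Hiro above Grace on 22.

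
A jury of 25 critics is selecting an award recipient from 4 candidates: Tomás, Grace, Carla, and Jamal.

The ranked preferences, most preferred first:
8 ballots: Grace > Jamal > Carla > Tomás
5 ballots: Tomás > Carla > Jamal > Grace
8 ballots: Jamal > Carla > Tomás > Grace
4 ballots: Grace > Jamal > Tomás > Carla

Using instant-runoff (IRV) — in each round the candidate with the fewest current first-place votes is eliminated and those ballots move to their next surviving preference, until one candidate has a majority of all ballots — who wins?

Jamal

Round 1: Tomás 5, Grace 12, Carla 0, Jamal 8. Carla eliminated.
Round 2: Tomás 5, Grace 12, Jamal 8. Tomás eliminated.
Round 3: Grace 12, Jamal 13. Jamal has a majority (≥13).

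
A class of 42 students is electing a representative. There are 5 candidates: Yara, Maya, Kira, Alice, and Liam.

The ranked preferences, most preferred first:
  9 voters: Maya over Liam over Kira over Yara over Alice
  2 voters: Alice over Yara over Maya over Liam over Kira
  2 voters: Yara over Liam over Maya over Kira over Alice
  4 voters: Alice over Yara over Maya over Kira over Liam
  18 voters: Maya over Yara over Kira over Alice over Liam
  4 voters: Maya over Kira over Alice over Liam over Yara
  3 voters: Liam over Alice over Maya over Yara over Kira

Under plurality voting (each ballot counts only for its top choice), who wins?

Maya

First-place votes: Yara 2, Maya 31, Kira 0, Alice 6, Liam 3.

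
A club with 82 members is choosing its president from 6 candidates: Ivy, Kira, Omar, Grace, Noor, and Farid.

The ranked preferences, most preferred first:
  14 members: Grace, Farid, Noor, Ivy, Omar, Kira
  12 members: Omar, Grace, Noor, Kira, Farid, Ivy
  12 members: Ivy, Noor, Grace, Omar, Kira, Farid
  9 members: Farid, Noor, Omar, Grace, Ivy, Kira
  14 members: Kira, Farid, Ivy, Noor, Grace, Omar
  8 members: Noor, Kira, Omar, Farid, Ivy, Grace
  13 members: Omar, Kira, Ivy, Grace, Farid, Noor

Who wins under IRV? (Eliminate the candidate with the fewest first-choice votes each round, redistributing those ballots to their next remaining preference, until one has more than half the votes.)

Round 1: Ivy 12, Kira 14, Omar 25, Grace 14, Noor 8, Farid 9. Noor eliminated.
Round 2: Ivy 12, Kira 22, Omar 25, Grace 14, Farid 9. Farid eliminated.
Round 3: Ivy 12, Kira 22, Omar 34, Grace 14. Ivy eliminated.
Round 4: Kira 22, Omar 34, Grace 26. Kira eliminated.
Round 5: Omar 42, Grace 40. Omar has a majority (≥42).

Omar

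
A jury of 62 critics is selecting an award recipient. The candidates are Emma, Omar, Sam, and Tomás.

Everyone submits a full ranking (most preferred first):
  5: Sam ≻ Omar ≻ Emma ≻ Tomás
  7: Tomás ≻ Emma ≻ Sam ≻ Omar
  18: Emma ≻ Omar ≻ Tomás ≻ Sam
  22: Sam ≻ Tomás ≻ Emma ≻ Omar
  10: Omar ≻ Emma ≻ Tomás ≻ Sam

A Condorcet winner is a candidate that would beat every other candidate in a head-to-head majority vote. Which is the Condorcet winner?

Emma

Emma vs Omar: 47–15
Emma vs Sam: 35–27
Emma vs Tomás: 33–29
Emma beats every other candidate.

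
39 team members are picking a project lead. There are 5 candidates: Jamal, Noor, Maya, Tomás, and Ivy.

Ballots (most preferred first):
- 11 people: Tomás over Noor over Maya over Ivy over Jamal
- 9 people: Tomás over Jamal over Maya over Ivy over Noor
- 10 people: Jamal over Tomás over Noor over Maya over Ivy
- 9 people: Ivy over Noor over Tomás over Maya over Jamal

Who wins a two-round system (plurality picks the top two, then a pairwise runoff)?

Tomás

Round 1 first-place votes: Jamal 10, Noor 0, Maya 0, Tomás 20, Ivy 9. Tomás and Jamal advance.
Runoff: Tomás is ranked above Jamal on 29 ballots, Jamal above Tomás on 10.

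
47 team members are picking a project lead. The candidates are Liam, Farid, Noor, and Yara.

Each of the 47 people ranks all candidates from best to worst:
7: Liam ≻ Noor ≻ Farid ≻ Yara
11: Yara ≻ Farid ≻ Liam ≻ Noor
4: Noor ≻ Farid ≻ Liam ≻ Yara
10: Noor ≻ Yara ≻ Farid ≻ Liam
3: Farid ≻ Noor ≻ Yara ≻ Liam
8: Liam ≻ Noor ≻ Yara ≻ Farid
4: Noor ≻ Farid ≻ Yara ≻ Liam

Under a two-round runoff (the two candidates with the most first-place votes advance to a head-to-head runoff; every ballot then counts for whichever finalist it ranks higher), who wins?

Liam

Round 1 first-place votes: Liam 15, Farid 3, Noor 18, Yara 11. Noor and Liam advance.
Runoff: Noor is ranked above Liam on 21 ballots, Liam above Noor on 26.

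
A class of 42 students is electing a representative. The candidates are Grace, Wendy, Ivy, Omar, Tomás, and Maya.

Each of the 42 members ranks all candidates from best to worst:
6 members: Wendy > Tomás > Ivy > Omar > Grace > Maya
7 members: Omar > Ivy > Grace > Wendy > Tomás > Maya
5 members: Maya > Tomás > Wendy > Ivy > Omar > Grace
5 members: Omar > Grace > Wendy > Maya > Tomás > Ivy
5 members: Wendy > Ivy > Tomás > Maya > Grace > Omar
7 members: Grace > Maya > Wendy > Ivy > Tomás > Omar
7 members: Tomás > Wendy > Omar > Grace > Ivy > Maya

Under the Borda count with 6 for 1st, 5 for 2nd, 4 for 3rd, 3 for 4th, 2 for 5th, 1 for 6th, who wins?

Wendy

Grace: 6×2 + 7×4 + 5×1 + 5×5 + 5×2 + 7×6 + 7×3 = 143
Wendy: 6×6 + 7×3 + 5×4 + 5×4 + 5×6 + 7×4 + 7×5 = 190
Ivy: 6×4 + 7×5 + 5×3 + 5×1 + 5×5 + 7×3 + 7×2 = 139
Omar: 6×3 + 7×6 + 5×2 + 5×6 + 5×1 + 7×1 + 7×4 = 140
Tomás: 6×5 + 7×2 + 5×5 + 5×2 + 5×4 + 7×2 + 7×6 = 155
Maya: 6×1 + 7×1 + 5×6 + 5×3 + 5×3 + 7×5 + 7×1 = 115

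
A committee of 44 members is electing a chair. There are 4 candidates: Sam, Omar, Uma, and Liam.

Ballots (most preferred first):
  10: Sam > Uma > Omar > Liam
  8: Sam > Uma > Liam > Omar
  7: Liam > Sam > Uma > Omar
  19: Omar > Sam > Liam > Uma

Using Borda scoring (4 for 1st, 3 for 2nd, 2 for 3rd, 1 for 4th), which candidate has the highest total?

Sam: 10×4 + 8×4 + 7×3 + 19×3 = 150
Omar: 10×2 + 8×1 + 7×1 + 19×4 = 111
Uma: 10×3 + 8×3 + 7×2 + 19×1 = 87
Liam: 10×1 + 8×2 + 7×4 + 19×2 = 92

Sam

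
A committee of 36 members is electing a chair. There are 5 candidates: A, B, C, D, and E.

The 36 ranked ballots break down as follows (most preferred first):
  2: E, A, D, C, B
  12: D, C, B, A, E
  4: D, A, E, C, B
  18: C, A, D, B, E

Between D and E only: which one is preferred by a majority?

D

D is ranked above E on 34 ballots; E above D on 2.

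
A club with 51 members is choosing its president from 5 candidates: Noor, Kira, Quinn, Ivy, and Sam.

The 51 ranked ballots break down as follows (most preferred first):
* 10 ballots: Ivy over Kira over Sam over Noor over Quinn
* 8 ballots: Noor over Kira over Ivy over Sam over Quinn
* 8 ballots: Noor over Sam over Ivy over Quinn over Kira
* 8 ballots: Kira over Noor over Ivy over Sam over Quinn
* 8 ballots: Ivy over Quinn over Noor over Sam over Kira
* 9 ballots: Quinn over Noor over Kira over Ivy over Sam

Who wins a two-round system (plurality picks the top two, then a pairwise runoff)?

Round 1 first-place votes: Noor 16, Kira 8, Quinn 9, Ivy 18, Sam 0. Ivy and Noor advance.
Runoff: Ivy is ranked above Noor on 18 ballots, Noor above Ivy on 33.

Noor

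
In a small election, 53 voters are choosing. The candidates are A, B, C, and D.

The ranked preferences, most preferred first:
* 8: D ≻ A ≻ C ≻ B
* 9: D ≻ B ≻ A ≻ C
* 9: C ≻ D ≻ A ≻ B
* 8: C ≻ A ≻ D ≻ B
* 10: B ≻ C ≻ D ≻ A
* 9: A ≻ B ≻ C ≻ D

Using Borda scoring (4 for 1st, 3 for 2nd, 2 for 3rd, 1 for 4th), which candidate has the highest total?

C

A: 8×3 + 9×2 + 9×2 + 8×3 + 10×1 + 9×4 = 130
B: 8×1 + 9×3 + 9×1 + 8×1 + 10×4 + 9×3 = 119
C: 8×2 + 9×1 + 9×4 + 8×4 + 10×3 + 9×2 = 141
D: 8×4 + 9×4 + 9×3 + 8×2 + 10×2 + 9×1 = 140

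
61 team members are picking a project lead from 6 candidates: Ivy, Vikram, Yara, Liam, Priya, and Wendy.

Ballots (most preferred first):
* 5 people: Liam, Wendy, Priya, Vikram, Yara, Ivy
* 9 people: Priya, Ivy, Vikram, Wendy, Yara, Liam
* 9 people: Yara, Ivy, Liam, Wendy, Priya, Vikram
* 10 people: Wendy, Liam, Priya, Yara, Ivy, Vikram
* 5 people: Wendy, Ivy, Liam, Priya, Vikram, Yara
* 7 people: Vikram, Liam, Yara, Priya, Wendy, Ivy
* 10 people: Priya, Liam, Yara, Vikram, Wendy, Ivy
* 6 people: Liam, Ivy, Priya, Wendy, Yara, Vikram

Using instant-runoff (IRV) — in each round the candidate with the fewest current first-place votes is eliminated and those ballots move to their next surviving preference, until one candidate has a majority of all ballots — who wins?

Liam

Round 1: Ivy 0, Vikram 7, Yara 9, Liam 11, Priya 19, Wendy 15. Ivy eliminated.
Round 2: Vikram 7, Yara 9, Liam 11, Priya 19, Wendy 15. Vikram eliminated.
Round 3: Yara 9, Liam 18, Priya 19, Wendy 15. Yara eliminated.
Round 4: Liam 27, Priya 19, Wendy 15. Wendy eliminated.
Round 5: Liam 42, Priya 19. Liam has a majority (≥31).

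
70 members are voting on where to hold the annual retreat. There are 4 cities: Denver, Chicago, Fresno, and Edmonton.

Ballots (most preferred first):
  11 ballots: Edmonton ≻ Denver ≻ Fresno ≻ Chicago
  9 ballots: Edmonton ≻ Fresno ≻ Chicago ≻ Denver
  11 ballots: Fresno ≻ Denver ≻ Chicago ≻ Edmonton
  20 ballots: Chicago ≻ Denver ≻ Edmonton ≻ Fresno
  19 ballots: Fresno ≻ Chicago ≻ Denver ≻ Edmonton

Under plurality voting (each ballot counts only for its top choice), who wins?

Fresno

First-place votes: Denver 0, Chicago 20, Fresno 30, Edmonton 20.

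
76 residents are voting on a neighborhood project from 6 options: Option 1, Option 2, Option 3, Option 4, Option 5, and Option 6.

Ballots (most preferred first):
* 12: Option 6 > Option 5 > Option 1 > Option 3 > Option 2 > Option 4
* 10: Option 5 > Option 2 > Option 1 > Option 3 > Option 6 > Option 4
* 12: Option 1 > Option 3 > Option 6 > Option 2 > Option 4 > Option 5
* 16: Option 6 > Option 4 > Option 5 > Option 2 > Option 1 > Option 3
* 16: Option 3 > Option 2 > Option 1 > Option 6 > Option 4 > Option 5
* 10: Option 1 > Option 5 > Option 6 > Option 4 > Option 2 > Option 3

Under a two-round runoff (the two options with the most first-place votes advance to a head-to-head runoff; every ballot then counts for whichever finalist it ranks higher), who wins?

Option 1

Round 1 first-place votes: Option 1 22, Option 2 0, Option 3 16, Option 4 0, Option 5 10, Option 6 28. Option 6 and Option 1 advance.
Runoff: Option 6 is ranked above Option 1 on 28 ballots, Option 1 above Option 6 on 48.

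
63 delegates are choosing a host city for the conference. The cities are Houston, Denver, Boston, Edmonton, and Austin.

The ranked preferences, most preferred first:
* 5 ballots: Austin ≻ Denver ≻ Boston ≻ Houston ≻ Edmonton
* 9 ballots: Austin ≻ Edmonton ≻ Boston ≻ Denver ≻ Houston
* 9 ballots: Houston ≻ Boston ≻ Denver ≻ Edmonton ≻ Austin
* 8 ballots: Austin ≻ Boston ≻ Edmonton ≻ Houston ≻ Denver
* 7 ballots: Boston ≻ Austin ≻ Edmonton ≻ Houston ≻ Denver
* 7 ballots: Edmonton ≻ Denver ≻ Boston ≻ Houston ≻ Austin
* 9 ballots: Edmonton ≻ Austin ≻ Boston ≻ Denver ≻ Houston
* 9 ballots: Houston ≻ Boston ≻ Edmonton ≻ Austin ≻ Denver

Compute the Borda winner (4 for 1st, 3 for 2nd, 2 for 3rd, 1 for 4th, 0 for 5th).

Houston: 5×1 + 9×0 + 9×4 + 8×1 + 7×1 + 7×1 + 9×0 + 9×4 = 99
Denver: 5×3 + 9×1 + 9×2 + 8×0 + 7×0 + 7×3 + 9×1 + 9×0 = 72
Boston: 5×2 + 9×2 + 9×3 + 8×3 + 7×4 + 7×2 + 9×2 + 9×3 = 166
Edmonton: 5×0 + 9×3 + 9×1 + 8×2 + 7×2 + 7×4 + 9×4 + 9×2 = 148
Austin: 5×4 + 9×4 + 9×0 + 8×4 + 7×3 + 7×0 + 9×3 + 9×1 = 145

Boston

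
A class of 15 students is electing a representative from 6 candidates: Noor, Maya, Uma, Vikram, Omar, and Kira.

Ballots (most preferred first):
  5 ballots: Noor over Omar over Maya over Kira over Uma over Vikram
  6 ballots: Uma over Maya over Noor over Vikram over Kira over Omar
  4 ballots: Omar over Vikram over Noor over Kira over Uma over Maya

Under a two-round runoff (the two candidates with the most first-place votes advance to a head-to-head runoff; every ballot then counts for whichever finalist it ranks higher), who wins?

Noor

Round 1 first-place votes: Noor 5, Maya 0, Uma 6, Vikram 0, Omar 4, Kira 0. Uma and Noor advance.
Runoff: Uma is ranked above Noor on 6 ballots, Noor above Uma on 9.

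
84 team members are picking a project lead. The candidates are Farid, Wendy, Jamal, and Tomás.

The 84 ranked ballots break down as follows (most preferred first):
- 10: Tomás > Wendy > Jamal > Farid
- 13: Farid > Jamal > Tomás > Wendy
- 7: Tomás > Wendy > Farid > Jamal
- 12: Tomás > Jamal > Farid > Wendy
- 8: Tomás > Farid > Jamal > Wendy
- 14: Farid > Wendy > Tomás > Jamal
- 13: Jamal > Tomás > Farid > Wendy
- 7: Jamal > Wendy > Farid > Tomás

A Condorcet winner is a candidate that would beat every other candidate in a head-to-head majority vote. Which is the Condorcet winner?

Tomás

Tomás vs Farid: 50–34
Tomás vs Wendy: 63–21
Tomás vs Jamal: 51–33
Tomás beats every other candidate.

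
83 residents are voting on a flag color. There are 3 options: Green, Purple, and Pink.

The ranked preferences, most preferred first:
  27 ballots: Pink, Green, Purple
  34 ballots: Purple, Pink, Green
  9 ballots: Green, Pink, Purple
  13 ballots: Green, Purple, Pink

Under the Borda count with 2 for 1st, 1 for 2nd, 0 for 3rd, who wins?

Green: 27×1 + 34×0 + 9×2 + 13×2 = 71
Purple: 27×0 + 34×2 + 9×0 + 13×1 = 81
Pink: 27×2 + 34×1 + 9×1 + 13×0 = 97

Pink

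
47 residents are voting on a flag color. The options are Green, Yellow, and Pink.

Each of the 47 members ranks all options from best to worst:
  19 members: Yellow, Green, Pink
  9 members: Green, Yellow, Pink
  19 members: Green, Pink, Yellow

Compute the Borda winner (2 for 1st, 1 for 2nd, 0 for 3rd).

Green: 19×1 + 9×2 + 19×2 = 75
Yellow: 19×2 + 9×1 + 19×0 = 47
Pink: 19×0 + 9×0 + 19×1 = 19

Green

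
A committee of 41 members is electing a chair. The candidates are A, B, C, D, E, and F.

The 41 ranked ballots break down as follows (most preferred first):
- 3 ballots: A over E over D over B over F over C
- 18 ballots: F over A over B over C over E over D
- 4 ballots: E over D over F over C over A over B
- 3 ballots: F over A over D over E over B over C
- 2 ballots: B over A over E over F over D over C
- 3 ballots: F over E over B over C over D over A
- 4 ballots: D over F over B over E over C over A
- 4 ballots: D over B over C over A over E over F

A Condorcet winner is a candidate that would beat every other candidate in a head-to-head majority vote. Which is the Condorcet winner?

F

F vs A: 32–9
F vs B: 32–9
F vs C: 37–4
F vs D: 26–15
F vs E: 28–13
F beats every other candidate.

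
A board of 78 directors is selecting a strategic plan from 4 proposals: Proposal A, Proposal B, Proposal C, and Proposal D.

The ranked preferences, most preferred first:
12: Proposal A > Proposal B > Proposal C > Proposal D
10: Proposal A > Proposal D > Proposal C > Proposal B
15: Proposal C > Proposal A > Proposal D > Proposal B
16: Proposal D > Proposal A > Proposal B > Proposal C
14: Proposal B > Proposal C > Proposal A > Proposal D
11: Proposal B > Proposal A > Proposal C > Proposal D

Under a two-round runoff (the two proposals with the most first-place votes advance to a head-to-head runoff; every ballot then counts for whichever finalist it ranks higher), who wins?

Proposal A

Round 1 first-place votes: Proposal A 22, Proposal B 25, Proposal C 15, Proposal D 16. Proposal B and Proposal A advance.
Runoff: Proposal B is ranked above Proposal A on 25 ballots, Proposal A above Proposal B on 53.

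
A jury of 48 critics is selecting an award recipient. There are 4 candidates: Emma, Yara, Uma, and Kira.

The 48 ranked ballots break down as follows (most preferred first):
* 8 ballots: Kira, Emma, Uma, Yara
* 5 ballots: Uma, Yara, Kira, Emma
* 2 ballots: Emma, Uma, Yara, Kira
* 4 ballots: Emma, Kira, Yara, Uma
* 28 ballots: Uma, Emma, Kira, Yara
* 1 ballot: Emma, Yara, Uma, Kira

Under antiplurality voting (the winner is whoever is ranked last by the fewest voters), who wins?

Last-place votes: Emma 5, Yara 36, Uma 4, Kira 3.

Kira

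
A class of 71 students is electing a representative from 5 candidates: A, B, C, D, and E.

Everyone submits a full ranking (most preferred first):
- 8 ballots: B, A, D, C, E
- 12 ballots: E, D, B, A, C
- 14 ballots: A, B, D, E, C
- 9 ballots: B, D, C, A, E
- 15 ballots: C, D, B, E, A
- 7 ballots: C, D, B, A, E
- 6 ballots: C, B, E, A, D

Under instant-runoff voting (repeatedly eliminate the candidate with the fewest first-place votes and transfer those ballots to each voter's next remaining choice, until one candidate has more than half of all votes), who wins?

Round 1: A 14, B 17, C 28, D 0, E 12. D eliminated.
Round 2: A 14, B 17, C 28, E 12. E eliminated.
Round 3: A 14, B 29, C 28. A eliminated.
Round 4: B 43, C 28. B has a majority (≥36).

B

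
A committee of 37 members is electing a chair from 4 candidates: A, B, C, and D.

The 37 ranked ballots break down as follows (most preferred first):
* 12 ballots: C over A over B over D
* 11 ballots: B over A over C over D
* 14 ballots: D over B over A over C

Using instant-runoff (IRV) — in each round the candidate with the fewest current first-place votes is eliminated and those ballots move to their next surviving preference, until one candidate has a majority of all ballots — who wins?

C

Round 1: A 0, B 11, C 12, D 14. A eliminated.
Round 2: B 11, C 12, D 14. B eliminated.
Round 3: C 23, D 14. C has a majority (≥19).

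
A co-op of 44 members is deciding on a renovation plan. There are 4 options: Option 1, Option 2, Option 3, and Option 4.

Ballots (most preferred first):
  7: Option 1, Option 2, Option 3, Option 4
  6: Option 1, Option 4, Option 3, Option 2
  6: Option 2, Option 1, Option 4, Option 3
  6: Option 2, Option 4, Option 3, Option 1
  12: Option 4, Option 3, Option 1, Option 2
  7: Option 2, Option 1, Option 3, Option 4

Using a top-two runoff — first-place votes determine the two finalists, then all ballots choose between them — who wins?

Round 1 first-place votes: Option 1 13, Option 2 19, Option 3 0, Option 4 12. Option 2 and Option 1 advance.
Runoff: Option 2 is ranked above Option 1 on 19 ballots, Option 1 above Option 2 on 25.

Option 1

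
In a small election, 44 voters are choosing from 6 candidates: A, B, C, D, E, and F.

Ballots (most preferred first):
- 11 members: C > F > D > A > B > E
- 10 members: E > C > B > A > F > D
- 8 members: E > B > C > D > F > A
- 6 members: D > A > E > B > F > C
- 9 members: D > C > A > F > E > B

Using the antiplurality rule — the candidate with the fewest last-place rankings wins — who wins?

Last-place votes: A 8, B 9, C 6, D 10, E 11, F 0.

F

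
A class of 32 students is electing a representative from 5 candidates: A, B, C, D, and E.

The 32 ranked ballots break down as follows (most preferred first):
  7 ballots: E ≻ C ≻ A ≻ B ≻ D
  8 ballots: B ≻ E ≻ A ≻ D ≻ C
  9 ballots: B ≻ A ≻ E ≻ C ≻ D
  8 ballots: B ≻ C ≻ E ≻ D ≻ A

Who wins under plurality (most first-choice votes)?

B

First-place votes: A 0, B 25, C 0, D 0, E 7.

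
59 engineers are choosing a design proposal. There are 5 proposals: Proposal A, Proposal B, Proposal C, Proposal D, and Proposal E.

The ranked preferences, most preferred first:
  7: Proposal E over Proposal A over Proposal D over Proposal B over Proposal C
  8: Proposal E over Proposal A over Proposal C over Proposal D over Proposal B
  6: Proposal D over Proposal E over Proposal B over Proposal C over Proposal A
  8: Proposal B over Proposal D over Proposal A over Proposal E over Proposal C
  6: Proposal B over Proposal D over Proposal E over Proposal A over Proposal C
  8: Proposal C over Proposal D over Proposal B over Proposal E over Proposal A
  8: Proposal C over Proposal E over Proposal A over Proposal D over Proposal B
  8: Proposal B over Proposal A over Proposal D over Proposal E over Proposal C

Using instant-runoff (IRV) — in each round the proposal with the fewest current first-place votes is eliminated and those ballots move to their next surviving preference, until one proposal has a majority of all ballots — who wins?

Proposal B

Round 1: Proposal A 0, Proposal B 22, Proposal C 16, Proposal D 6, Proposal E 15. Proposal A eliminated.
Round 2: Proposal B 22, Proposal C 16, Proposal D 6, Proposal E 15. Proposal D eliminated.
Round 3: Proposal B 22, Proposal C 16, Proposal E 21. Proposal C eliminated.
Round 4: Proposal B 30, Proposal E 29. Proposal B has a majority (≥30).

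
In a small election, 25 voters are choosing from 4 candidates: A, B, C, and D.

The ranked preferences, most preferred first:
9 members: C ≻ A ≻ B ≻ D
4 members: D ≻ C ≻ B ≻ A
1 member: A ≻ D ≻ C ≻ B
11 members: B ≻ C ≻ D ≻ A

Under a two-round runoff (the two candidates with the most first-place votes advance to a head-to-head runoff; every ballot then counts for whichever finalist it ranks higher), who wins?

Round 1 first-place votes: A 1, B 11, C 9, D 4. B and C advance.
Runoff: B is ranked above C on 11 ballots, C above B on 14.

C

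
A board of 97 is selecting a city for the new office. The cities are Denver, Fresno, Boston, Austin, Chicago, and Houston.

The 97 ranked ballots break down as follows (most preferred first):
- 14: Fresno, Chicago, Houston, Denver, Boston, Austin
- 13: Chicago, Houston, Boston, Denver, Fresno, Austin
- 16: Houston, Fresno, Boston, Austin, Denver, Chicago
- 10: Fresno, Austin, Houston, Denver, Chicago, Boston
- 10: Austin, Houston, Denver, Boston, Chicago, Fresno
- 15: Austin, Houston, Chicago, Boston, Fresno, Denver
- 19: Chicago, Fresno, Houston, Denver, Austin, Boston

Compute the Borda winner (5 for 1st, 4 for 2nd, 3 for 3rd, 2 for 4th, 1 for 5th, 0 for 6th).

Denver: 14×2 + 13×2 + 16×1 + 10×2 + 10×3 + 15×0 + 19×2 = 158
Fresno: 14×5 + 13×1 + 16×4 + 10×5 + 10×0 + 15×1 + 19×4 = 288
Boston: 14×1 + 13×3 + 16×3 + 10×0 + 10×2 + 15×2 + 19×0 = 151
Austin: 14×0 + 13×0 + 16×2 + 10×4 + 10×5 + 15×5 + 19×1 = 216
Chicago: 14×4 + 13×5 + 16×0 + 10×1 + 10×1 + 15×3 + 19×5 = 281
Houston: 14×3 + 13×4 + 16×5 + 10×3 + 10×4 + 15×4 + 19×3 = 361

Houston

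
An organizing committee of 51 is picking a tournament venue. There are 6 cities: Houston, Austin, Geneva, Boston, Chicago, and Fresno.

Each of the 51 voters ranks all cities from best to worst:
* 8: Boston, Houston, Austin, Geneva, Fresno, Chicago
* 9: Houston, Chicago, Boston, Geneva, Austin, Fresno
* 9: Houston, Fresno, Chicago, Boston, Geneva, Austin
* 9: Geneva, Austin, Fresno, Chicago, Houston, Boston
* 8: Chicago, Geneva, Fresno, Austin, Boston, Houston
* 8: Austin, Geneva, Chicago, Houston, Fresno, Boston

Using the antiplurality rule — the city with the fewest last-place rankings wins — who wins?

Last-place votes: Houston 8, Austin 9, Geneva 0, Boston 17, Chicago 8, Fresno 9.

Geneva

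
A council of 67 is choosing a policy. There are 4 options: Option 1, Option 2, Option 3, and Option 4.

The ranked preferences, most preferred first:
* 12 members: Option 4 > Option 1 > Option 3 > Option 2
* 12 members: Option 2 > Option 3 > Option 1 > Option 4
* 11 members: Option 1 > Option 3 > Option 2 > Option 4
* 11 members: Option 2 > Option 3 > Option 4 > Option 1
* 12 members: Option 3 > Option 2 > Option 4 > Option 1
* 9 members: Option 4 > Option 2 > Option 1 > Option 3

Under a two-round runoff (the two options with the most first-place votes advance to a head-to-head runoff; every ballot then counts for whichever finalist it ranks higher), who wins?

Round 1 first-place votes: Option 1 11, Option 2 23, Option 3 12, Option 4 21. Option 2 and Option 4 advance.
Runoff: Option 2 is ranked above Option 4 on 46 ballots, Option 4 above Option 2 on 21.

Option 2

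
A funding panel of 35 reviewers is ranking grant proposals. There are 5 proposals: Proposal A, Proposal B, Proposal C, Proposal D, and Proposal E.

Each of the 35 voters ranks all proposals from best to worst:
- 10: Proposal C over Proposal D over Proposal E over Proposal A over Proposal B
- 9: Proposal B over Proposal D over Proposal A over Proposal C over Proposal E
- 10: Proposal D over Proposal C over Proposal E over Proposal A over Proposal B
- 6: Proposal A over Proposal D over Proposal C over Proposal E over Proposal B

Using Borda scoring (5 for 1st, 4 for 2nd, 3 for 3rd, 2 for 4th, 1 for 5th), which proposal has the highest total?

Proposal D

Proposal A: 10×2 + 9×3 + 10×2 + 6×5 = 97
Proposal B: 10×1 + 9×5 + 10×1 + 6×1 = 71
Proposal C: 10×5 + 9×2 + 10×4 + 6×3 = 126
Proposal D: 10×4 + 9×4 + 10×5 + 6×4 = 150
Proposal E: 10×3 + 9×1 + 10×3 + 6×2 = 81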